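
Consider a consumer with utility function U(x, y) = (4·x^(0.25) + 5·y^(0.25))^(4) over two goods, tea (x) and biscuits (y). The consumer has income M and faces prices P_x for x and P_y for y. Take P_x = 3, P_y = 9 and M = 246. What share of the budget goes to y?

share on y = 0.4828

MU_x ∝ 4·x^(-0.75), MU_y ∝ 5·y^(-0.75), so MRS = (4/5)·(y/x)^(0.75) = P_x/P_y.
Solve for the ratio: y/x = [(5/4)·P_x/P_y]^(4/3).
Substitute y = (y/x)·x into the budget: x* = M/(P_x + P_y·(y/x)).
Numerically y/x = 0.311209, so x* = 246/(3 + 9·0.311209) = 42.4074 and y* = 0.311209·42.4074 = 13.1975.
Expenditure on y: 9·13.1975 = 118.7779; share = 0.4828.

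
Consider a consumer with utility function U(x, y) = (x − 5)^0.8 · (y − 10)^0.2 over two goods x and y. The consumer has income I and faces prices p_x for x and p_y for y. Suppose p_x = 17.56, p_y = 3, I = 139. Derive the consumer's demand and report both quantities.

x* = 5.9658, y* = 11.4133

This is Cobb-Douglas in (x−5, y−10): tangency gives 0.8·p_y·(y−10) = 0.2·p_x·(x−5).
After buying the subsistence bundle (5, 10), a share 0.8 of the remaining income goes to x: x* = 5 + 0.8·(I − 5p_x − 10p_y)/p_x.
Discretionary income = 139 − 5·17.56 − 10·3 = 21.2; x* = 5 + 0.8·21.2/17.56 = 5.9658; y* = 10 + 0.2·21.2/3 = 11.4133.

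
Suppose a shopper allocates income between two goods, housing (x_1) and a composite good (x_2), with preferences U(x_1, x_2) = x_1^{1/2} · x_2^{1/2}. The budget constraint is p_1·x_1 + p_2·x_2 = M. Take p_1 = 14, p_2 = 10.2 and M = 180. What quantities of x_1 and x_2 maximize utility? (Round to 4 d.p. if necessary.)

Demand: x_1*(p_1,p_2,M) = 0.5·M/p_1 and x_2* = 0.5·M/p_2.
At p_1=14, p_2=10.2, M=180: x_1* = 0.5·180/14 = 6.4286, x_2* = 8.8235.

x_1* = 6.4286, x_2* = 8.8235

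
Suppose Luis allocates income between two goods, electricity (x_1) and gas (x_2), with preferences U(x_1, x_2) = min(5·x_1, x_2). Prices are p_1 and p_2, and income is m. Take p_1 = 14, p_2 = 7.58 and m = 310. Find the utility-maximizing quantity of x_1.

With perfect complements, no substitution: consume in ratio x_1:x_2 = 1:5.
Budget: p_1·x_1 + p_2·5·x_1 = m, so (p_1 + 5·p_2)·x_1 = m.
Demand: x_1*(p_1,p_2,m) = m/(p_1 + 5·p_2), x_2* = 5·m/(p_1 + 5·p_2).
Here 14 + 5·7.58 = 51.9, giving x_1* = 5.973.

x_1* = 5.973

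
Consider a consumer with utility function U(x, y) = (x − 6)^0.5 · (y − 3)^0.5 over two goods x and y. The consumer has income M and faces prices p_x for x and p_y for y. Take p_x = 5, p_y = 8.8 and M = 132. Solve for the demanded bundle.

x* = 13.56, y* = 7.2955

MRS = (y−3)/(x−6). Tangency with p_x/p_y gives y−3 = (p_x/p_y)·(x−6).
Substituting into the budget: x* = 6 + 0.5·(M − 6·p_x − 3·p_y)/p_x, and y* = 3 + 0.5·(…)/p_y.
Discretionary income = 132 − 6·5 − 3·8.8 = 75.6; x* = 6 + 0.5·75.6/5 = 13.56; y* = 3 + 0.5·75.6/8.8 = 7.2955.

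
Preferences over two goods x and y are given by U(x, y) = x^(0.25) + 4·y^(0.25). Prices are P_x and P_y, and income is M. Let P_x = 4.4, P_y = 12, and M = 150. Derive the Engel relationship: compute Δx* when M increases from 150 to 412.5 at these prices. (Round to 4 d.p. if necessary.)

Δx* = 10.7597

From the CES first-order condition, (1/4)·(y/x)^(0.75) = P_x/P_y.
Hence y/x = (4·P_x/P_y)^(1/(0.75)), i.e. raised to the 4/3 power.
Substitute y = (y/x)·x into the budget: x* = M/(P_x + P_y·(y/x)).
Numerically y/x = 1.666385, so x* = 150/(4.4 + 12·1.666385) = 6.1484.
At M' = 412.5: x* = 16.9081. Change: 16.9081 − 6.1484 = 10.7597.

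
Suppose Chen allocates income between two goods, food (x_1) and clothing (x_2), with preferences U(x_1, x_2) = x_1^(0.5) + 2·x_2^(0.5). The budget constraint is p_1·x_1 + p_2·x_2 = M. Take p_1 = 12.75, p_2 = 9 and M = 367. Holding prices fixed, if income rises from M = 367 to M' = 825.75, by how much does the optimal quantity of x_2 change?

With the ratio pinned down, the budget gives x_1* = M/(p_1 + p_2·(x_2/x_1)) and x_2* = (x_2/x_1)·x_1*.
Numerically x_2/x_1 = 8.027778, so x_1* = 367/(12.75 + 9·8.027778) = 4.3176 and x_2* = 8.027778·4.3176 = 34.6611.
At M' = 825.75: x_2* = 77.9875. Change: 77.9875 − 34.6611 = 43.3264.

Δx_2* = 43.3264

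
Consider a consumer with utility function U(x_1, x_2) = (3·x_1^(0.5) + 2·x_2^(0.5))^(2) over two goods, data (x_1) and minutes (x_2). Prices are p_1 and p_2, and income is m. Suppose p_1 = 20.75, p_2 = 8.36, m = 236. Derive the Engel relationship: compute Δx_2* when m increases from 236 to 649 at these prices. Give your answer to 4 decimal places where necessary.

Substitute x_2 = (x_2/x_1)·x_1 into the budget: x_1* = m/(p_1 + p_2·(x_2/x_1)).
Numerically x_2/x_1 = 2.738048, so x_1* = 236/(20.75 + 8.36·2.738048) = 5.4079 and x_2* = 2.738048·5.4079 = 14.807.
At m' = 649: x_2* = 40.7193. Change: 40.7193 − 14.807 = 25.9123.

Δx_2* = 25.9123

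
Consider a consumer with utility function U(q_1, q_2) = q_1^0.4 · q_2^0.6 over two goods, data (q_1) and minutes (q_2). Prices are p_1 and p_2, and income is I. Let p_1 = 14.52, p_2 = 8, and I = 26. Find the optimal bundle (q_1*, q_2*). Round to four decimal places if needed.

q_1* = 0.7163, q_2* = 1.95

MU_q_1/MU_q_2 = (0.4·q_2)/(0.6·q_1); tangency sets this equal to p_1/p_2.
So 0.4·p_2·q_2 = 0.6·p_1·q_1; combined with the budget, a share 0.4 of income goes to q_1.
Demand: q_1*(p_1,p_2,I) = 0.4·I/p_1 and q_2* = 0.6·I/p_2.
At p_1=14.52, p_2=8, I=26: q_1* = 0.4·26/14.52 = 0.7163, q_2* = 1.95.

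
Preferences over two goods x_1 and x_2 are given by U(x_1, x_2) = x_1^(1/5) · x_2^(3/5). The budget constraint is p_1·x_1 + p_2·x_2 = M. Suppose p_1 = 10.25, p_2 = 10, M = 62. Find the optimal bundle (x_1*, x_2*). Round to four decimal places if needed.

x_1* = 1.5122, x_2* = 4.65

Demand: x_1*(p_1,p_2,M) = 0.25·M/p_1 and x_2* = 0.75·M/p_2.
At p_1=10.25, p_2=10, M=62: x_1* = 0.25·62/10.25 = 1.5122, x_2* = 4.65.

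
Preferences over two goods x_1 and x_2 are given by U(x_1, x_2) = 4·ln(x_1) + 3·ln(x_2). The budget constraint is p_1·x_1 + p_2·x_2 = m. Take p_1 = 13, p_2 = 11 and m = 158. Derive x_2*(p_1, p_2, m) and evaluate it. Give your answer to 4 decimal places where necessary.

x_2* = 6.1558

Demand: x_1*(p_1,p_2,m) = 4/7·m/p_1 and x_2* = 3/7·m/p_2.
At p_1=13, p_2=11, m=158: x_2* = 3/7·158/11 = 6.1558.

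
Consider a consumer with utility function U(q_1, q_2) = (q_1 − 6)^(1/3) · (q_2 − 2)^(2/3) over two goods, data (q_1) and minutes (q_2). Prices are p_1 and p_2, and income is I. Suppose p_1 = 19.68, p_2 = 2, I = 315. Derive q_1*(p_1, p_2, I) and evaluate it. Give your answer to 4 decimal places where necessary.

q_1* = 9.2676

Let q_1' = q_1−6, q_2' = q_2−2. MRS = (1/2)·q_2'/q_1' = p_1/p_2.
Substituting into the budget: q_1* = 6 + 1/3·(I − 6·p_1 − 2·p_2)/p_1, and q_2* = 2 + 2/3·(…)/p_2.
Discretionary income = 315 − 6·19.68 − 2·2 = 192.92; q_1* = 6 + 1/3·192.92/19.68 = 9.2676.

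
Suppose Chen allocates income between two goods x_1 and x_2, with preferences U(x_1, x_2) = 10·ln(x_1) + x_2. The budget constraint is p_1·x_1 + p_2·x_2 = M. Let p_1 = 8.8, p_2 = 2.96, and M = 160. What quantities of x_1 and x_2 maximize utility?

x_1* = 3.3636, x_2* = 44.0541

At the given prices: x_1* = 10·2.96/8.8 = 3.3636, and x_2* = 44.0541.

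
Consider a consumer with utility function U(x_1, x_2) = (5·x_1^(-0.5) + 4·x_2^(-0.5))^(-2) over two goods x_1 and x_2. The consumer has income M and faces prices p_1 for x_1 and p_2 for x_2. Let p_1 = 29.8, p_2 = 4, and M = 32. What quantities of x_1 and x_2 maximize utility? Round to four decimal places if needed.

x_1* = 0.7451, x_2* = 2.4492

MU_x_1 ∝ 5·x_1^(-1.5), MU_x_2 ∝ 4·x_2^(-1.5), so MRS = (5/4)·(x_2/x_1)^(1.5) = p_1/p_2.
Hence x_2/x_1 = ((4/5)·p_1/p_2)^(1/(1.5)), i.e. raised to the 2/3 power.
With the ratio pinned down, the budget gives x_1* = M/(p_1 + p_2·(x_2/x_1)) and x_2* = (x_2/x_1)·x_1*.
Numerically x_2/x_1 = 3.287236, so x_1* = 32/(29.8 + 4·3.287236) = 0.7451 and x_2* = 3.287236·0.7451 = 2.4492.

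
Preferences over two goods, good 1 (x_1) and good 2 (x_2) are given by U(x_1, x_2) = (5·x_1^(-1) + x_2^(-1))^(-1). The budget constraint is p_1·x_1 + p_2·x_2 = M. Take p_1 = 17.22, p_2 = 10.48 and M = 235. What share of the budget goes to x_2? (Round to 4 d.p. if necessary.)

share on x_2 = 0.2586

MU_x_1 ∝ 5·x_1^(-2), MU_x_2 ∝ x_2^(-2), so MRS = 5·(x_2/x_1)^(2) = p_1/p_2.
Solve for the ratio: x_2/x_1 = [(1/5)·p_1/p_2]^(0.5).
Substitute x_2 = (x_2/x_1)·x_1 into the budget: x_1* = M/(p_1 + p_2·(x_2/x_1)).
Numerically x_2/x_1 = 0.573259, so x_1* = 235/(17.22 + 10.48·0.573259) = 10.1172 and x_2* = 0.573259·10.1172 = 5.7998.
Expenditure on x_2: 10.48·5.7998 = 60.7817; share = 0.2586.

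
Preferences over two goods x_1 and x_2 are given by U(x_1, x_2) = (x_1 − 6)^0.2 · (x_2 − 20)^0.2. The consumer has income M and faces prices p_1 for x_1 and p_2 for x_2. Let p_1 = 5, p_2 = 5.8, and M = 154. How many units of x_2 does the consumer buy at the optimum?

Let x_1' = x_1−6, x_2' = x_2−20. MRS = x_2'/x_1' = p_1/p_2.
After buying the subsistence bundle (6, 20), a share 0.5 of the remaining income goes to x_1: x_1* = 6 + 0.5·(M − 6p_1 − 20p_2)/p_1.
Discretionary income = 154 − 6·5 − 20·5.8 = 8; x_2* = 20 + 0.5·8/5.8 = 20.6897.

x_2* = 20.6897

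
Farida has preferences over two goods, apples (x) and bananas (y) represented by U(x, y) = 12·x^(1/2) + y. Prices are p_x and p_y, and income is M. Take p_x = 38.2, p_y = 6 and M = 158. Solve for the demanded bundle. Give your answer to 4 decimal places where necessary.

Utility is quasi-linear in y; the FOC for x is 6/√x = p_x/p_y.
Solve: √x = 6·p_y/p_x, so x*(p_x,p_y) = (6·p_y/p_x)², and y* = (M − p_x·x*)/p_y.
Plugging in: x* = (6·6/38.2)² = 0.8881, y* = 20.6789.

x* = 0.8881, y* = 20.6789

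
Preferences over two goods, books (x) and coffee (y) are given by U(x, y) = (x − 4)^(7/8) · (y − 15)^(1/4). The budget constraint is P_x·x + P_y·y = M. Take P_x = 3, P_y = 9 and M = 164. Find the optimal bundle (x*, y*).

x* = 8.4074, y* = 15.4198

This is Cobb-Douglas in (x−4, y−15): tangency gives 0.875·P_y·(y−15) = 0.25·P_x·(x−4).
Substituting into the budget: x* = 4 + 7/9·(M − 4·P_x − 15·P_y)/P_x, and y* = 15 + 2/9·(…)/P_y.
Discretionary income = 164 − 4·3 − 15·9 = 17; x* = 4 + 7/9·17/3 = 8.4074; y* = 15 + 2/9·17/9 = 15.4198.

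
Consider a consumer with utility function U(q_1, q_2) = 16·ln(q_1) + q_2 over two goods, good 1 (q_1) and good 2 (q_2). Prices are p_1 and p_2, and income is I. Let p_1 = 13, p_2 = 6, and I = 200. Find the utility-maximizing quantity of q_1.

So q_1*(p_1,p_2) = 16·p_2/p_1, independent of income; and q_2* = (I − 16·p_2)/p_2.
At the given prices: q_1* = 16·6/13 = 7.3846.

q_1* = 7.3846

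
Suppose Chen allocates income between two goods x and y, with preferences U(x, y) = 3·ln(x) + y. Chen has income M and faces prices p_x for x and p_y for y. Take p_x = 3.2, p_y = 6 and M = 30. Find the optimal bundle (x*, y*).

x* = 5.625, y* = 2

Set MRS = p_x/p_y: (3/x)/1 = p_x/p_y.
So x*(p_x,p_y) = 3·p_y/p_x, independent of income; and y* = (M − 3·p_y)/p_y.
At the given prices: x* = 3·6/3.2 = 5.625, and y* = 2.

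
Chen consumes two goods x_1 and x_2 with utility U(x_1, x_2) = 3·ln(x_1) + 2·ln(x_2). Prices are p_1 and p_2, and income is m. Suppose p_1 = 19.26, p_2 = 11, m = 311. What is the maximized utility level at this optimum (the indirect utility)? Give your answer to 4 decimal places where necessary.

V = 11.664

Tangency: MRS = (3/2)·x_2/x_1 = p_1/p_2.
Rearranging, p_2·x_2 = (2/3)·p_1·x_1. Substituting into the budget gives p_1·x_1·(1 + (2/3)) = m.
Demand: x_1*(p_1,p_2,m) = 0.6·m/p_1 and x_2* = 0.4·m/p_2.
At p_1=19.26, p_2=11, m=311: x_1* = 0.6·311/19.26 = 9.6885, x_2* = 11.3091.
Utility at the optimum: U(9.6885, 11.3091) = 11.664.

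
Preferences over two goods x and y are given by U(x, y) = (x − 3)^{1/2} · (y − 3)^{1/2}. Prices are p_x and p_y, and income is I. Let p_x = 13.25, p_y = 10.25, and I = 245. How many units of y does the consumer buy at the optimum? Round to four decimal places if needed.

MRS = (y−3)/(x−3). Tangency with p_x/p_y gives y−3 = (p_x/p_y)·(x−3).
Substituting into the budget: x* = 3 + 0.5·(I − 3·p_x − 3·p_y)/p_x, and y* = 3 + 0.5·(…)/p_y.
Discretionary income = 245 − 3·13.25 − 3·10.25 = 174.5; y* = 3 + 0.5·174.5/10.25 = 11.5122.

y* = 11.5122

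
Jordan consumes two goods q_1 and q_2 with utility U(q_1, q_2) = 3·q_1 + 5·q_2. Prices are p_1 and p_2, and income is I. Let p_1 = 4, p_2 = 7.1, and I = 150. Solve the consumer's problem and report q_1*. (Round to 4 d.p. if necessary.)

Linear utility — the consumer picks whichever good has higher MU/price: 3/4 = 0.75 vs 5/7.1 = 0.7042.
q_1 gives more utility per dollar, so spend all income on q_1: q_1* = I/p_1, q_2* = 0.
Numerically: q_1* = 37.5, q_2* = 0.

q_1* = 37.5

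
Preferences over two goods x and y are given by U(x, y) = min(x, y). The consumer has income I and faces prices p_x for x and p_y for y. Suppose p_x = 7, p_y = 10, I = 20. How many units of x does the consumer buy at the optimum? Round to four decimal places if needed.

With perfect complements, no substitution: consume in ratio x:y = 1:1.
Budget: p_x·x + p_y·x = I, so (p_x + p_y)·x = I.
Demand: x*(p_x,p_y,I) = I/(p_x + p_y), y* = I/(p_x + p_y).
Here 7 + 10 = 17, giving x* = 1.1765.

x* = 1.1765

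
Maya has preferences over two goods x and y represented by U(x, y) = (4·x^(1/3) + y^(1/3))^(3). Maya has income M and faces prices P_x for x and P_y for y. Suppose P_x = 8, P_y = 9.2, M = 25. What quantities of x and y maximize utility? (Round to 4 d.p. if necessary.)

x* = 2.7988, y* = 0.2837

From the CES first-order condition, 4·(y/x)^(2/3) = P_x/P_y.
Solve for the ratio: y/x = [(1/4)·P_x/P_y]^(1.5).
Substitute y = (y/x)·x into the budget: x* = M/(P_x + P_y·(y/x)).
Numerically y/x = 0.101359, so x* = 25/(8 + 9.2·0.101359) = 2.7988 and y* = 0.101359·2.7988 = 0.2837.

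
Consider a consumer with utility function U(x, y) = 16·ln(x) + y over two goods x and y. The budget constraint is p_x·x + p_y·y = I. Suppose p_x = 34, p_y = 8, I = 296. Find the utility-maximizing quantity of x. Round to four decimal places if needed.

So x*(p_x,p_y) = 16·p_y/p_x, independent of income; and y* = (I − 16·p_y)/p_y.
At the given prices: x* = 16·8/34 = 3.7647.

x* = 3.7647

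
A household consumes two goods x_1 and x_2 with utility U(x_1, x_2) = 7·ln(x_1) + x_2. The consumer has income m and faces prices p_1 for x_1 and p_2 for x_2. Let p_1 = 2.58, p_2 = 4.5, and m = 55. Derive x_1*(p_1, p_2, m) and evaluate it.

x_1* = 12.2093

Set MRS = p_1/p_2: (7/x_1)/1 = p_1/p_2.
So x_1*(p_1,p_2) = 7·p_2/p_1, independent of income; and x_2* = (m − 7·p_2)/p_2.
At the given prices: x_1* = 7·4.5/2.58 = 12.2093.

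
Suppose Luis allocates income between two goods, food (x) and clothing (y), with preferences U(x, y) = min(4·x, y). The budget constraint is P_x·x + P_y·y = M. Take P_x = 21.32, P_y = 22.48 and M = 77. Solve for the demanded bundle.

Leontief preferences: the optimum is at the kink where x/1 = y/4, i.e. y = 4·x.
Budget: P_x·x + P_y·4·x = M, so (P_x + 4·P_y)·x = M.
Demand: x*(P_x,P_y,M) = M/(P_x + 4·P_y), y* = 4·M/(P_x + 4·P_y).
Here 21.32 + 4·22.48 = 111.24, giving x* = 0.6922 and y* = 2.7688.

x* = 0.6922, y* = 2.7688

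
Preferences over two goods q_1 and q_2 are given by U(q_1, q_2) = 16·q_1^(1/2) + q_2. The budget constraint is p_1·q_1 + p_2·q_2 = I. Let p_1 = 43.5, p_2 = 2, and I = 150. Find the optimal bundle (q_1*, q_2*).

q_1* = 0.1353, q_2* = 72.0575

Utility is quasi-linear in q_2; the FOC for q_1 is 8/√q_1 = p_1/p_2.
Thus q_1* = (8·p_2/p_1)² — independent of I — with the rest of income spent on q_2.
Plugging in: q_1* = (8·2/43.5)² = 0.1353, q_2* = 72.0575.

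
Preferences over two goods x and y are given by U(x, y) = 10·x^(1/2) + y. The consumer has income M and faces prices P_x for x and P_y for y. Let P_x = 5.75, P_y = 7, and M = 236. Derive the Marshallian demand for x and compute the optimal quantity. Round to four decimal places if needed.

Solve: √x = 5·P_y/P_x, so x*(P_x,P_y) = (5·P_y/P_x)², and y* = (M − P_x·x*)/P_y.
Plugging in: x* = (5·7/5.75)² = 37.051.

x* = 37.051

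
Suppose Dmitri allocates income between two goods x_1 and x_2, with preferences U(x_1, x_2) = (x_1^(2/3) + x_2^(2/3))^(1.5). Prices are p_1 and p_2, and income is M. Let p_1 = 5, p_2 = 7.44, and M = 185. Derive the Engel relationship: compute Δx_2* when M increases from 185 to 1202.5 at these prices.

Δx_2* = 42.5497

With the ratio pinned down, the budget gives x_1* = M/(p_1 + p_2·(x_2/x_1)) and x_2* = (x_2/x_1)·x_1*.
Numerically x_2/x_1 = 0.303523, so x_1* = 185/(5 + 7.44·0.303523) = 25.4884 and x_2* = 0.303523·25.4884 = 7.7363.
At M' = 1202.5: x_2* = 50.286. Change: 50.286 − 7.7363 = 42.5497.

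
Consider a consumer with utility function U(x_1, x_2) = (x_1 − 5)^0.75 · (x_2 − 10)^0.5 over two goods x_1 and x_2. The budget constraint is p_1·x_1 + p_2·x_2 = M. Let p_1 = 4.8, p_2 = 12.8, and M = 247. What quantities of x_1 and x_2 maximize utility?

MRS = (3/2)·(x_2−10)/(x_1−5). Tangency with p_1/p_2 gives x_2−10 = (2/3)·(p_1/p_2)·(x_1−5).
Substituting into the budget: x_1* = 5 + 0.6·(M − 5·p_1 − 10·p_2)/p_1, and x_2* = 10 + 0.4·(…)/p_2.
Discretionary income = 247 − 5·4.8 − 10·12.8 = 95; x_1* = 5 + 0.6·95/4.8 = 16.875; x_2* = 10 + 0.4·95/12.8 = 12.9688.

x_1* = 16.875, x_2* = 12.9688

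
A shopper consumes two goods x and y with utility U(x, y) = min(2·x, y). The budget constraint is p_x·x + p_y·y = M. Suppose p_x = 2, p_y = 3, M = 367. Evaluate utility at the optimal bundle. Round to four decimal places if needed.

Leontief preferences: the optimum is at the kink where x/1 = y/2, i.e. y = 2·x.
Budget: p_x·x + p_y·2·x = M, so (p_x + 2·p_y)·x = M.
Demand: x*(p_x,p_y,M) = M/(p_x + 2·p_y), y* = 2·M/(p_x + 2·p_y).
Here 2 + 2·3 = 8, giving x* = 45.875 and y* = 91.75.
Utility at the optimum: U(45.875, 91.75) = 91.75.

V = 91.75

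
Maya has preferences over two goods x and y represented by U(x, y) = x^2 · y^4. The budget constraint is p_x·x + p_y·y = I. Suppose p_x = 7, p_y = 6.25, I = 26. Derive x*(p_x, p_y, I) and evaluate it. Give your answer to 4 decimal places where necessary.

Tangency: MRS = (1/2)·y/x = p_x/p_y.
Rearranging, p_y·y = 2·p_x·x. Substituting into the budget gives p_x·x·(1 + 2) = I.
Demand: x*(p_x,p_y,I) = 1/3·I/p_x and y* = 2/3·I/p_y.
At p_x=7, p_y=6.25, I=26: x* = 1/3·26/7 = 1.2381.

x* = 1.2381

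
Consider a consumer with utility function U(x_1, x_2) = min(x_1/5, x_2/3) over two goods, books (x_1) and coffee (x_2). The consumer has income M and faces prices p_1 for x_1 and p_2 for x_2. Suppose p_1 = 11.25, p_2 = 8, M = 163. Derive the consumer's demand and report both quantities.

Leontief preferences: the optimum is at the kink where x_1/5 = x_2/3, i.e. x_2 = (3/5)·x_1.
Budget: p_1·x_1 + p_2·(3/5)·x_1 = M, so (5·p_1 + 3·p_2)·x_1 = 5·M.
Demand: x_1*(p_1,p_2,M) = 5·M/(5·p_1 + 3·p_2), x_2* = 3·M/(5·p_1 + 3·p_2).
Here 5·11.25 + 3·8 = 80.25, giving x_1* = 10.1558 and x_2* = 6.0935.

x_1* = 10.1558, x_2* = 6.0935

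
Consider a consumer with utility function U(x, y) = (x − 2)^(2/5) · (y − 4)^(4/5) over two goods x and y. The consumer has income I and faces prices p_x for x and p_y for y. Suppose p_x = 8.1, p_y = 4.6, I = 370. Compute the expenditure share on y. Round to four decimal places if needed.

MRS = (1/2)·(y−4)/(x−2). Tangency with p_x/p_y gives y−4 = 2·(p_x/p_y)·(x−2).
Substituting into the budget: x* = 2 + 1/3·(I − 2·p_x − 4·p_y)/p_x, and y* = 4 + 2/3·(…)/p_y.
Discretionary income = 370 − 2·8.1 − 4·4.6 = 335.4; x* = 2 + 1/3·335.4/8.1 = 15.8025; y* = 4 + 2/3·335.4/4.6 = 52.6087.
Expenditure on y: 4.6·52.6087 = 242; share = 0.6541.

share on y = 0.6541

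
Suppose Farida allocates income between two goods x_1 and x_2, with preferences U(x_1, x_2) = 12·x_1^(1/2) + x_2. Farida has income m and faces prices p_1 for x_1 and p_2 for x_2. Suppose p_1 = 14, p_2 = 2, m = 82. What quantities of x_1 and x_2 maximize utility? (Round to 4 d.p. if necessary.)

Solve: √x_1 = 6·p_2/p_1, so x_1*(p_1,p_2) = (6·p_2/p_1)², and x_2* = (m − p_1·x_1*)/p_2.
Plugging in: x_1* = (6·2/14)² = 0.7347, x_2* = 35.8571.

x_1* = 0.7347, x_2* = 35.8571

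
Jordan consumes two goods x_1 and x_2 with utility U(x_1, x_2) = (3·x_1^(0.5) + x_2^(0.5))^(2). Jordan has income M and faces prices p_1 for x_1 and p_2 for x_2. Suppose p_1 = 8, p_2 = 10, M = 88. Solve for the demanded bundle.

x_1* = 10.102, x_2* = 0.7184

From the CES first-order condition, 3·(x_2/x_1)^(0.5) = p_1/p_2.
Solve for the ratio: x_2/x_1 = [(1/3)·p_1/p_2]^(2).
Substitute x_2 = (x_2/x_1)·x_1 into the budget: x_1* = M/(p_1 + p_2·(x_2/x_1)).
Numerically x_2/x_1 = 0.071111, so x_1* = 88/(8 + 10·0.071111) = 10.102 and x_2* = 0.071111·10.102 = 0.7184.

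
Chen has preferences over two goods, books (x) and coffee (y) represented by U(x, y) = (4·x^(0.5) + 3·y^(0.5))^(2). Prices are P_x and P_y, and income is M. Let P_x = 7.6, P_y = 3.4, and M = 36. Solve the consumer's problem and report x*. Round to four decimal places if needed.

x* = 2.0984

From the CES first-order condition, (4/3)·(y/x)^(0.5) = P_x/P_y.
Hence y/x = ((3/4)·P_x/P_y)^(1/(0.5)), i.e. raised to the 2 power.
With the ratio pinned down, the budget gives x* = M/(P_x + P_y·(y/x)) and y* = (y/x)·x*.
Numerically y/x = 2.810554, so x* = 36/(7.6 + 3.4·2.810554) = 2.0984.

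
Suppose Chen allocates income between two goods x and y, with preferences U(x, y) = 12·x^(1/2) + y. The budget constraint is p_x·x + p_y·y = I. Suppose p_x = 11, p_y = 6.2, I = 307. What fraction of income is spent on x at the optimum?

Utility is quasi-linear in y; the FOC for x is 6/√x = p_x/p_y.
Solve: √x = 6·p_y/p_x, so x*(p_x,p_y) = (6·p_y/p_x)², and y* = (I − p_x·x*)/p_y.
Plugging in: x* = (6·6.2/11)² = 11.4367, y* = 29.2252.
Expenditure on x: 11·11.4367 = 125.8036; share = 0.4098.

share on x = 0.4098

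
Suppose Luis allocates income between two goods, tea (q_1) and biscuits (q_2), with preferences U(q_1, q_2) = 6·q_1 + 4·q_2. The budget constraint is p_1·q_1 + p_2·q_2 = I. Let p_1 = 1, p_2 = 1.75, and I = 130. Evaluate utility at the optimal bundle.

V = 780

Linear utility — the consumer picks whichever good has higher MU/price: 6/1 = 6 vs 4/1.75 = 2.2857.
q_1 gives more utility per dollar, so spend all income on q_1: q_1* = I/p_1, q_2* = 0.
Numerically: q_1* = 130, q_2* = 0.
Utility at the optimum: U(130, 0) = 780.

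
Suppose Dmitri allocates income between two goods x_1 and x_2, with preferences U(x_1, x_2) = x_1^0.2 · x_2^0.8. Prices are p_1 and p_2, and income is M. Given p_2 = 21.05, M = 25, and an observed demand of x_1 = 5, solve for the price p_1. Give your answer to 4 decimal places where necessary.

p_1 = 1

The MRS is (1/4)·x_2/x_1. Set MRS = p_1/p_2.
So 0.2·p_2·x_2 = 0.8·p_1·x_1; combined with the budget, a share 0.2 of income goes to x_1.
Demand: x_1*(p_1,p_2,M) = 0.2·M/p_1 and x_2* = 0.8·M/p_2.
Set x_1* = 5 in the demand function and solve for p_1: p_1 = 1.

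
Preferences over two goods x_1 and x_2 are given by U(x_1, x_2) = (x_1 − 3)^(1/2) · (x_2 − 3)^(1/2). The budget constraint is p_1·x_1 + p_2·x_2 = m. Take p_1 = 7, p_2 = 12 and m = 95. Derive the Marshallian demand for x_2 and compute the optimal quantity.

x_2* = 4.5833

MRS = (x_2−3)/(x_1−3). Tangency with p_1/p_2 gives x_2−3 = (p_1/p_2)·(x_1−3).
Substituting into the budget: x_1* = 3 + 0.5·(m − 3·p_1 − 3·p_2)/p_1, and x_2* = 3 + 0.5·(…)/p_2.
Discretionary income = 95 − 3·7 − 3·12 = 38; x_2* = 3 + 0.5·38/12 = 4.5833.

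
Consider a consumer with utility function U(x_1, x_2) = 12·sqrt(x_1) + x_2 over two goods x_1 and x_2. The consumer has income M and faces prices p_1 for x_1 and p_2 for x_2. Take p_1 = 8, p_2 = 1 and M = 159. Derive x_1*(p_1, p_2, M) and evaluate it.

x_1* = 0.5625

Set MRS = p_1/p_2: 6·x_1^(−1/2) = p_1/p_2.
Solve: √x_1 = 6·p_2/p_1, so x_1*(p_1,p_2) = (6·p_2/p_1)², and x_2* = (M − p_1·x_1*)/p_2.
Plugging in: x_1* = (6·1/8)² = 0.5625.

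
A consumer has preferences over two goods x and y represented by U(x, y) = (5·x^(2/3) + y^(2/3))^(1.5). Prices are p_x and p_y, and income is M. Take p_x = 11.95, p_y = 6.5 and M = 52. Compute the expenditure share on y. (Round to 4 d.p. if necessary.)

From the CES first-order condition, 5·(y/x)^(1/3) = p_x/p_y.
Solve for the ratio: y/x = [(1/5)·p_x/p_y]^(3).
Substitute y = (y/x)·x into the budget: x* = M/(p_x + p_y·(y/x)).
Numerically y/x = 0.049711, so x* = 52/(11.95 + 6.5·0.049711) = 4.2369 and y* = 0.049711·4.2369 = 0.2106.
Expenditure on y: 6.5·0.2106 = 1.369; share = 0.0263.

share on y = 0.0263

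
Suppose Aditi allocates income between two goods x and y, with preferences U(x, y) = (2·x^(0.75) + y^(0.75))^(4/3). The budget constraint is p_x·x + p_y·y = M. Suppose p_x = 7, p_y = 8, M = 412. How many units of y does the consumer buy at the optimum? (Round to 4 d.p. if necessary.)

MRS = MU_x/MU_y = 2·(y/x)^(0.25). Set equal to p_x/p_y.
Solve for the ratio: y/x = [(1/2)·p_x/p_y]^(4).
Substitute y = (y/x)·x into the budget: x* = M/(p_x + p_y·(y/x)).
Numerically y/x = 0.036636, so x* = 412/(7 + 8·0.036636) = 56.4918 and y* = 0.036636·56.4918 = 2.0697.

y* = 2.0697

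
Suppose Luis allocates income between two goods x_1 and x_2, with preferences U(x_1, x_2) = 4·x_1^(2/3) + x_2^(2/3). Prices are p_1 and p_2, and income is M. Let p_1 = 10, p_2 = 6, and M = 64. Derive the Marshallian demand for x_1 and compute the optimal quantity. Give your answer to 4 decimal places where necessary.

x_1* = 6.1338

MU_x_1 ∝ 4·x_1^(-1/3), MU_x_2 ∝ x_2^(-1/3), so MRS = 4·(x_2/x_1)^(1/3) = p_1/p_2.
Solve for the ratio: x_2/x_1 = [(1/4)·p_1/p_2]^(3).
Substitute x_2 = (x_2/x_1)·x_1 into the budget: x_1* = M/(p_1 + p_2·(x_2/x_1)).
Numerically x_2/x_1 = 0.072338, so x_1* = 64/(10 + 6·0.072338) = 6.1338.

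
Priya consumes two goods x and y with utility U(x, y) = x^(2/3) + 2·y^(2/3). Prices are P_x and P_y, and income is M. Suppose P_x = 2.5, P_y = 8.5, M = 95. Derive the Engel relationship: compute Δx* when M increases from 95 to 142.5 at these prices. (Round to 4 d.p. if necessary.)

MRS = MU_x/MU_y = (1/2)·(y/x)^(1/3). Set equal to P_x/P_y.
Solve for the ratio: y/x = [2·P_x/P_y]^(3).
With the ratio pinned down, the budget gives x* = M/(P_x + P_y·(y/x)) and y* = (y/x)·x*.
Numerically y/x = 0.203542, so x* = 95/(2.5 + 8.5·0.203542) = 22.4581.
At M' = 142.5: x* = 33.6871. Change: 33.6871 − 22.4581 = 11.229.

Δx* = 11.229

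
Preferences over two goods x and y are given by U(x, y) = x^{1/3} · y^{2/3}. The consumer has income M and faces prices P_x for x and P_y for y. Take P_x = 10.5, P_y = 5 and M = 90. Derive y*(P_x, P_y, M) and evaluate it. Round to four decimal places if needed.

y* = 12

Demand: x*(P_x,P_y,M) = 1/3·M/P_x and y* = 2/3·M/P_y.
At P_x=10.5, P_y=5, M=90: y* = 2/3·90/5 = 12.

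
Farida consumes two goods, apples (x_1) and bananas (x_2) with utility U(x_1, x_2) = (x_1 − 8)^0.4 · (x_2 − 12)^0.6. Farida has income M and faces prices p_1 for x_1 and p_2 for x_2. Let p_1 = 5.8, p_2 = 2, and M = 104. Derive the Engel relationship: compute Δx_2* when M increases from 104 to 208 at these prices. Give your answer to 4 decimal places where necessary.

Δx_2* = 31.2

This is Cobb-Douglas in (x_1−8, x_2−12): tangency gives 0.4·p_2·(x_2−12) = 0.6·p_1·(x_1−8).
Substituting into the budget: x_1* = 8 + 0.4·(M − 8·p_1 − 12·p_2)/p_1, and x_2* = 12 + 0.6·(…)/p_2.
Discretionary income = 104 − 8·5.8 − 12·2 = 33.6; x_2* = 12 + 0.6·33.6/2 = 22.08.
At M' = 208: x_2* = 53.28. Change: 53.28 − 22.08 = 31.2.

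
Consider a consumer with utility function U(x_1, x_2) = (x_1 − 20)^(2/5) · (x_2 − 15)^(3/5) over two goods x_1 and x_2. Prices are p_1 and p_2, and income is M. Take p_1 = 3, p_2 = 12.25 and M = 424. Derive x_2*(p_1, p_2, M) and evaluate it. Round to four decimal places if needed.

x_2* = 23.8286

This is Cobb-Douglas in (x_1−20, x_2−15): tangency gives 0.4·p_2·(x_2−15) = 0.6·p_1·(x_1−20).
Substituting into the budget: x_1* = 20 + 0.4·(M − 20·p_1 − 15·p_2)/p_1, and x_2* = 15 + 0.6·(…)/p_2.
Discretionary income = 424 − 20·3 − 15·12.25 = 180.25; x_2* = 15 + 0.6·180.25/12.25 = 23.8286.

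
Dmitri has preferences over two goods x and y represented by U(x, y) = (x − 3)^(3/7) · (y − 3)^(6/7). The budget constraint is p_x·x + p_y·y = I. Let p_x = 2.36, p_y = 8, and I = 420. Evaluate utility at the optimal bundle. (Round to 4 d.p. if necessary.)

V = 109.7761

This is Cobb-Douglas in (x−3, y−3): tangency gives 3/7·p_y·(y−3) = 6/7·p_x·(x−3).
After buying the subsistence bundle (3, 3), a share 1/3 of the remaining income goes to x: x* = 3 + 1/3·(I − 3p_x − 3p_y)/p_x.
Discretionary income = 420 − 3·2.36 − 3·8 = 388.92; x* = 3 + 1/3·388.92/2.36 = 57.9322; y* = 3 + 2/3·388.92/8 = 35.41.
Utility at the optimum: U(57.9322, 35.41) = 109.7761.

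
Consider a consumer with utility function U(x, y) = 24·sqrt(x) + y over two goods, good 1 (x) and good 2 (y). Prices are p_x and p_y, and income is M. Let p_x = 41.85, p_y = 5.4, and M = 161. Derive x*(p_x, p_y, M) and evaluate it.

x* = 2.3975

Set MRS = p_x/p_y: 12·x^(−1/2) = p_x/p_y.
Thus x* = (12·p_y/p_x)² — independent of M — with the rest of income spent on y.
Plugging in: x* = (12·5.4/41.85)² = 2.3975.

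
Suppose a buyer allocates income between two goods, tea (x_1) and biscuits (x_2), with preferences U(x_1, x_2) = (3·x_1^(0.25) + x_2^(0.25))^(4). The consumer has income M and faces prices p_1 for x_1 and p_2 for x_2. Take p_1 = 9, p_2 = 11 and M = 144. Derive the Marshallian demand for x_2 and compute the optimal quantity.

x_2* = 2.3268

Numerically x_2/x_1 = 0.176863, so x_1* = 144/(9 + 11·0.176863) = 13.1561 and x_2* = 0.176863·13.1561 = 2.3268.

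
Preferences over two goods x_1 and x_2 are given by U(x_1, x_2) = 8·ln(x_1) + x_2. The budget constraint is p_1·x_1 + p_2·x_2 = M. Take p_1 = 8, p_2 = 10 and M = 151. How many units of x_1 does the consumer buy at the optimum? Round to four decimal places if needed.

x_1* = 10

So x_1*(p_1,p_2) = 8·p_2/p_1, independent of income; and x_2* = (M − 8·p_2)/p_2.
At the given prices: x_1* = 8·10/8 = 10.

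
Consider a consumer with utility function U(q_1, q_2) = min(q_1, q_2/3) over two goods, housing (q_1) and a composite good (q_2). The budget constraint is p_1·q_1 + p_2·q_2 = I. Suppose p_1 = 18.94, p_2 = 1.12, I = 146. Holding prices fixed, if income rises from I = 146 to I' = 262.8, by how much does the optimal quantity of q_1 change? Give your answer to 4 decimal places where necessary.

Δq_1* = 5.2377

Leontief preferences: the optimum is at the kink where q_1/1 = q_2/3, i.e. q_2 = 3·q_1.
Budget: p_1·q_1 + p_2·3·q_1 = I, so (p_1 + 3·p_2)·q_1 = I.
Demand: q_1*(p_1,p_2,I) = I/(p_1 + 3·p_2), q_2* = 3·I/(p_1 + 3·p_2).
Here 18.94 + 3·1.12 = 22.3, giving q_1* = 6.5471.
At I' = 262.8: q_1* = 11.7848. Change: 11.7848 − 6.5471 = 5.2377.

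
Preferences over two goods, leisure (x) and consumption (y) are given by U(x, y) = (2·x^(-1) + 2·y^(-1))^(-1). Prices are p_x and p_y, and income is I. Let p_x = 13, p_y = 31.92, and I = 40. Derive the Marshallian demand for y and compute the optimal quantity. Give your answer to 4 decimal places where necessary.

y* = 0.765

MU_x ∝ 2·x^(-2), MU_y ∝ 2·y^(-2), so MRS = (y/x)^(2) = p_x/p_y.
Solve for the ratio: y/x = [p_x/p_y]^(0.5).
Substitute y = (y/x)·x into the budget: x* = I/(p_x + p_y·(y/x)).
Numerically y/x = 0.638176, so x* = 40/(13 + 31.92·0.638176) = 1.1987 and y* = 0.638176·1.1987 = 0.765.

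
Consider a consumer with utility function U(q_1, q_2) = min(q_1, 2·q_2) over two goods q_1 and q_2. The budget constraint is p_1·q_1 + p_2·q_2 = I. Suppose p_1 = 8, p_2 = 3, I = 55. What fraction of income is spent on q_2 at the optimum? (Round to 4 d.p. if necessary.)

Leontief preferences: the optimum is at the kink where q_1/2 = q_2/1, i.e. q_2 = (1/2)·q_1.
Budget: p_1·q_1 + p_2·(1/2)·q_1 = I, so (2·p_1 + p_2)·q_1 = 2·I.
Demand: q_1*(p_1,p_2,I) = 2·I/(2·p_1 + p_2), q_2* = I/(2·p_1 + p_2).
Here 2·8 + 3 = 19, giving q_1* = 5.7895 and q_2* = 2.8947.
Expenditure on q_2: 3·2.8947 = 8.6842; share = 0.1579.

share on q_2 = 0.1579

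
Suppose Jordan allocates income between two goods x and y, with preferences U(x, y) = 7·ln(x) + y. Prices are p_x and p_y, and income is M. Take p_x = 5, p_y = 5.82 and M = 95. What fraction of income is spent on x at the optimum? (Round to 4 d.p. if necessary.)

share on x = 0.4288

Set MRS = p_x/p_y: (7/x)/1 = p_x/p_y.
So x*(p_x,p_y) = 7·p_y/p_x, independent of income; and y* = (M − 7·p_y)/p_y.
At the given prices: x* = 7·5.82/5 = 8.148, and y* = 9.323.
Expenditure on x: 5·8.148 = 40.74; share = 0.4288.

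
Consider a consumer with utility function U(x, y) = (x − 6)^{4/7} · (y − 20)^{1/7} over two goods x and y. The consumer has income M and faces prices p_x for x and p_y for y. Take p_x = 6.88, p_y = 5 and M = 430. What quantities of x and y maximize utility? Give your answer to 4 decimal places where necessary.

x* = 39.5721, y* = 31.5488

This is Cobb-Douglas in (x−6, y−20): tangency gives 4/7·p_y·(y−20) = 1/7·p_x·(x−6).
After buying the subsistence bundle (6, 20), a share 0.8 of the remaining income goes to x: x* = 6 + 0.8·(M − 6p_x − 20p_y)/p_x.
Discretionary income = 430 − 6·6.88 − 20·5 = 288.72; x* = 6 + 0.8·288.72/6.88 = 39.5721; y* = 20 + 0.2·288.72/5 = 31.5488.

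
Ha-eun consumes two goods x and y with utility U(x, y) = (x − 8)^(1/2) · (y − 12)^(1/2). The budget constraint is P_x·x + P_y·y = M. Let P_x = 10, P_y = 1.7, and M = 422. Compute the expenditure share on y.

Substituting into the budget: x* = 8 + 0.5·(M − 8·P_x − 12·P_y)/P_x, and y* = 12 + 0.5·(…)/P_y.
Discretionary income = 422 − 8·10 − 12·1.7 = 321.6; x* = 8 + 0.5·321.6/10 = 24.08; y* = 12 + 0.5·321.6/1.7 = 106.5882.
Expenditure on y: 1.7·106.5882 = 181.2; share = 0.4294.

share on y = 0.4294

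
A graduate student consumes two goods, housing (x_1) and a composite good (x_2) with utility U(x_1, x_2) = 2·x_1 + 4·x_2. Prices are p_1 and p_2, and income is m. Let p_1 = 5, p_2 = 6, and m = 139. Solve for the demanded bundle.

Perfect substitutes: compare marginal utility per dollar. 2/p_1 vs 4/p_2 → 0.4 vs 0.6667.
x_2 gives more utility per dollar, so spend all income on x_2: x_2* = m/p_2, x_1* = 0.
Numerically: x_1* = 0, x_2* = 23.1667.

x_1* = 0, x_2* = 23.1667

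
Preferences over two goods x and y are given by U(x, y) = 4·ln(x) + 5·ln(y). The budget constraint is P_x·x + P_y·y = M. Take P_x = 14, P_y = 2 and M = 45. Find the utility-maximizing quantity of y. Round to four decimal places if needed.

Tangency: MRS = (4/5)·y/x = P_x/P_y.
So 4·P_y·y = 5·P_x·x; combined with the budget, a share 4/9 of income goes to x.
Demand: x*(P_x,P_y,M) = 4/9·M/P_x and y* = 5/9·M/P_y.
At P_x=14, P_y=2, M=45: y* = 5/9·45/2 = 12.5.

y* = 12.5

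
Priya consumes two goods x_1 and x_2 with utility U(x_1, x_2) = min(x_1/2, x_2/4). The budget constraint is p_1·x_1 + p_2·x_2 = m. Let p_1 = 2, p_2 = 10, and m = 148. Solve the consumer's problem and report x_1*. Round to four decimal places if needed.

x_1* = 6.7273

With perfect complements, no substitution: consume in ratio x_1:x_2 = 2:4.
Budget: p_1·x_1 + p_2·2·x_1 = m, so (2·p_1 + 4·p_2)·x_1 = 2·m.
Demand: x_1*(p_1,p_2,m) = 2·m/(2·p_1 + 4·p_2), x_2* = 4·m/(2·p_1 + 4·p_2).
Here 2·2 + 4·10 = 44, giving x_1* = 6.7273.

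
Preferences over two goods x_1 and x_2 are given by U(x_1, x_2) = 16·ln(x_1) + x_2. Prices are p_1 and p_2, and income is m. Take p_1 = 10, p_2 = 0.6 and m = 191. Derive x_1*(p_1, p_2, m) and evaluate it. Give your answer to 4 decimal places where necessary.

x_1* = 0.96

MU_x_1 = 16/x_1, MU_x_2 = 1. Tangency: 16/x_1 = p_1/p_2.
So x_1*(p_1,p_2) = 16·p_2/p_1, independent of income; and x_2* = (m − 16·p_2)/p_2.
At the given prices: x_1* = 16·0.6/10 = 0.96.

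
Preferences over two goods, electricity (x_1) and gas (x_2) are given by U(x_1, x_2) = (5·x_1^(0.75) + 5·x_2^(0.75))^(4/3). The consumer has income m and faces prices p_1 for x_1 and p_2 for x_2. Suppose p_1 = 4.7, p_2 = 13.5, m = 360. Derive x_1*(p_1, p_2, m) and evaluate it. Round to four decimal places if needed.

x_1* = 73.4944

MU_x_1 ∝ 5·x_1^(-0.25), MU_x_2 ∝ 5·x_2^(-0.25), so MRS = (x_2/x_1)^(0.25) = p_1/p_2.
Hence x_2/x_1 = (p_1/p_2)^(1/(0.25)), i.e. raised to the 4 power.
With the ratio pinned down, the budget gives x_1* = m/(p_1 + p_2·(x_2/x_1)) and x_2* = (x_2/x_1)·x_1*.
Numerically x_2/x_1 = 0.014691, so x_1* = 360/(4.7 + 13.5·0.014691) = 73.4944.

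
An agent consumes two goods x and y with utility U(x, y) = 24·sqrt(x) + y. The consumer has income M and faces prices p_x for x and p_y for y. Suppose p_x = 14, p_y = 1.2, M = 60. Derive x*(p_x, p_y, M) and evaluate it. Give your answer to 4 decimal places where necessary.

x* = 1.058

MU_x = 12/√x, MU_y = 1. Tangency: 12/√x = p_x/p_y.
Solve: √x = 12·p_y/p_x, so x*(p_x,p_y) = (12·p_y/p_x)², and y* = (M − p_x·x*)/p_y.
Plugging in: x* = (12·1.2/14)² = 1.058.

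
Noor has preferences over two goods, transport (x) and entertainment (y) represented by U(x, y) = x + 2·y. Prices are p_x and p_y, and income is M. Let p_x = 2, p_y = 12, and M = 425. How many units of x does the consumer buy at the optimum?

x* = 212.5

Linear utility — the consumer picks whichever good has higher MU/price: 1/2 = 0.5 vs 2/12 = 0.1667.
x gives more utility per dollar, so spend all income on x: x* = M/p_x, y* = 0.
Numerically: x* = 212.5, y* = 0.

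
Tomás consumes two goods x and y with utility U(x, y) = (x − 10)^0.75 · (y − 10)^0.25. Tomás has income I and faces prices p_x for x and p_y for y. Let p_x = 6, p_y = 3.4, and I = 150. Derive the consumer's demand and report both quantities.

Let x' = x−10, y' = y−10. MRS = 3·y'/x' = p_x/p_y.
Substituting into the budget: x* = 10 + 0.75·(I − 10·p_x − 10·p_y)/p_x, and y* = 10 + 0.25·(…)/p_y.
Discretionary income = 150 − 10·6 − 10·3.4 = 56; x* = 10 + 0.75·56/6 = 17; y* = 10 + 0.25·56/3.4 = 14.1176.

x* = 17, y* = 14.1176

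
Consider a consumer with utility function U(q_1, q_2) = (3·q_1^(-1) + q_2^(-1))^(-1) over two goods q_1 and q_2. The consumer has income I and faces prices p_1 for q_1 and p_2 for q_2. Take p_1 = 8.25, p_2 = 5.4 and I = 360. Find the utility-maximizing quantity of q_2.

q_2* = 21.2255

With the ratio pinned down, the budget gives q_1* = I/(p_1 + p_2·(q_2/q_1)) and q_2* = (q_2/q_1)·q_1*.
Numerically q_2/q_1 = 0.713624, so q_1* = 360/(8.25 + 5.4·0.713624) = 29.7433 and q_2* = 0.713624·29.7433 = 21.2255.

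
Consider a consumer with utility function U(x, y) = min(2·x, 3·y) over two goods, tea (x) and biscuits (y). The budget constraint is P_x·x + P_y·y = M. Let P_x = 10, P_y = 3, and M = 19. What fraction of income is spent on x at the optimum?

Leontief preferences: the optimum is at the kink where x/3 = y/2, i.e. y = (2/3)·x.
Budget: P_x·x + P_y·(2/3)·x = M, so (3·P_x + 2·P_y)·x = 3·M.
Demand: x*(P_x,P_y,M) = 3·M/(3·P_x + 2·P_y), y* = 2·M/(3·P_x + 2·P_y).
Here 3·10 + 2·3 = 36, giving x* = 1.5833 and y* = 1.0556.
Expenditure on x: 10·1.5833 = 15.8333; share = 0.8333.

share on x = 0.8333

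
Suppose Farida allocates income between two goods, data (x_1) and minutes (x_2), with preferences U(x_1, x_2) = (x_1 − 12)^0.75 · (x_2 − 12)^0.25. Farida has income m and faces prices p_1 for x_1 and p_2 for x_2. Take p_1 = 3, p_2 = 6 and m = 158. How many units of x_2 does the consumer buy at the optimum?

x_2* = 14.0833

After buying the subsistence bundle (12, 12), a share 0.75 of the remaining income goes to x_1: x_1* = 12 + 0.75·(m − 12p_1 − 12p_2)/p_1.
Discretionary income = 158 − 12·3 − 12·6 = 50; x_2* = 12 + 0.25·50/6 = 14.0833.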